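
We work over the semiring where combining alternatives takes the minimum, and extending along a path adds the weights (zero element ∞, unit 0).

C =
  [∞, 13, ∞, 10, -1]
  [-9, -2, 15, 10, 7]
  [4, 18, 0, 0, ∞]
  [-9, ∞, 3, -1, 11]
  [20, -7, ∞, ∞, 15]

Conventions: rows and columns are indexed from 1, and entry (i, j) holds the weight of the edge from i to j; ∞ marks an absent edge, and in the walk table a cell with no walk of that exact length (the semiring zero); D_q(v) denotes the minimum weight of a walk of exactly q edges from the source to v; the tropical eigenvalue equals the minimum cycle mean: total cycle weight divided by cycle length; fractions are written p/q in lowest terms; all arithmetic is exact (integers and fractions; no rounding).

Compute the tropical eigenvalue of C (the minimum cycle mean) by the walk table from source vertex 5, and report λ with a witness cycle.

q=0: [∞, ∞, ∞, ∞, 0]
q=1: [20, -7, ∞, ∞, 15]
q=2: [-16, -9, 8, 3, 0]
q=3: [-18, -11, 6, -6, -17]
q=4: [-20, -24, -3, -8, -19]
q=5: [-33, -26, -9, -14, -21]
Optimal cycle mean attained by: cycle 1->5->2->1, total (-1) + (-7) + (-9), length 3.
Answer: λ = -17/3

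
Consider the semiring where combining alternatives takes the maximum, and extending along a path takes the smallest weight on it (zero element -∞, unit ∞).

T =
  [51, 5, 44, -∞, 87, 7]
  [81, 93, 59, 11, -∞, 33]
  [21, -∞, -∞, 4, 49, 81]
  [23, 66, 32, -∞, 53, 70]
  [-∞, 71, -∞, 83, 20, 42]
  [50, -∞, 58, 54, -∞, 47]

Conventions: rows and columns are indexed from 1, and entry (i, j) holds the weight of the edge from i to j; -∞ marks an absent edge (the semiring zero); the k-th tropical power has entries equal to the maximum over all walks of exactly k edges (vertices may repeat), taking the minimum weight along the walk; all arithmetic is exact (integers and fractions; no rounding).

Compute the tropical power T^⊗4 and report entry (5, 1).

T^⊗2:
  [51, 71, 44, 83, 51, 44]
  [81, 93, 59, 33, 81, 59]
  [50, 49, 58, 54, 21, 47]
  [66, 66, 59, 54, 32, 47]
  [71, 71, 59, 42, 53, 70]
  [50, 54, 47, 47, 53, 58]
T^⊗3:
  [71, 71, 59, 51, 53, 70]
  [81, 93, 59, 81, 81, 59]
  [50, 54, 49, 47, 53, 58]
  [66, 66, 59, 47, 66, 59]
  [71, 71, 59, 54, 71, 59]
  [54, 54, 58, 54, 50, 47]
T^⊗4:
  [71, 71, 59, 54, 71, 59]
  [81, 93, 59, 81, 81, 70]
  [54, 54, 58, 54, 50, 49]
  [66, 66, 59, 66, 66, 59]
  [71, 71, 59, 71, 71, 59]
  [54, 54, 54, 50, 54, 58]
Key observation: the optimum is the walk 5->2->2->2->1, with weight 71 min 93 min 93 min 81 = 71.
Optimal value attained by: walk 5->2->2->2->1.
Answer: (T^⊗4)[5][1] = 71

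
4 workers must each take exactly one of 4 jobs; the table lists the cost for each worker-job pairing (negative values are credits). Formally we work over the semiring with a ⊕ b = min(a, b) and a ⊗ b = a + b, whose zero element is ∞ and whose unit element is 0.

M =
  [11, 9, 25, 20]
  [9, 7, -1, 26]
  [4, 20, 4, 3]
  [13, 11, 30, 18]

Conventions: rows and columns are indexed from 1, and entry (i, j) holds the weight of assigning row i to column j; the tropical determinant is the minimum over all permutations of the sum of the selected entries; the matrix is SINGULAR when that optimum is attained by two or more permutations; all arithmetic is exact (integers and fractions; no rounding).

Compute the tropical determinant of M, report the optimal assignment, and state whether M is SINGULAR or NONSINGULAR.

σ = (1, 2, 3, 4): 11 + 7 + 4 + 18 = 40
σ = (1, 2, 4, 3): 11 + 7 + 3 + 30 = 51
σ = (1, 3, 2, 4): 11 + (-1) + 20 + 18 = 48
σ = (1, 3, 4, 2): 11 + (-1) + 3 + 11 = 24
σ = (1, 4, 2, 3): 11 + 26 + 20 + 30 = 87
σ = (1, 4, 3, 2): 11 + 26 + 4 + 11 = 52
σ = (2, 1, 3, 4): 9 + 9 + 4 + 18 = 40
σ = (2, 1, 4, 3): 9 + 9 + 3 + 30 = 51
σ = (2, 3, 1, 4): 9 + (-1) + 4 + 18 = 30
σ = (2, 3, 4, 1): 9 + (-1) + 3 + 13 = 24
σ = (2, 4, 1, 3): 9 + 26 + 4 + 30 = 69
σ = (2, 4, 3, 1): 9 + 26 + 4 + 13 = 52
σ = (3, 1, 2, 4): 25 + 9 + 20 + 18 = 72
σ = (3, 1, 4, 2): 25 + 9 + 3 + 11 = 48
σ = (3, 2, 1, 4): 25 + 7 + 4 + 18 = 54
σ = (3, 2, 4, 1): 25 + 7 + 3 + 13 = 48
σ = (3, 4, 1, 2): 25 + 26 + 4 + 11 = 66
σ = (3, 4, 2, 1): 25 + 26 + 20 + 13 = 84
σ = (4, 1, 2, 3): 20 + 9 + 20 + 30 = 79
σ = (4, 1, 3, 2): 20 + 9 + 4 + 11 = 44
σ = (4, 2, 1, 3): 20 + 7 + 4 + 30 = 61
σ = (4, 2, 3, 1): 20 + 7 + 4 + 13 = 44
σ = (4, 3, 1, 2): 20 + (-1) + 4 + 11 = 34
σ = (4, 3, 2, 1): 20 + (-1) + 20 + 13 = 52
Optimal value attained by: σ = (1, 3, 4, 2).
Answer: det⊕(M) = 24; verdict: SINGULAR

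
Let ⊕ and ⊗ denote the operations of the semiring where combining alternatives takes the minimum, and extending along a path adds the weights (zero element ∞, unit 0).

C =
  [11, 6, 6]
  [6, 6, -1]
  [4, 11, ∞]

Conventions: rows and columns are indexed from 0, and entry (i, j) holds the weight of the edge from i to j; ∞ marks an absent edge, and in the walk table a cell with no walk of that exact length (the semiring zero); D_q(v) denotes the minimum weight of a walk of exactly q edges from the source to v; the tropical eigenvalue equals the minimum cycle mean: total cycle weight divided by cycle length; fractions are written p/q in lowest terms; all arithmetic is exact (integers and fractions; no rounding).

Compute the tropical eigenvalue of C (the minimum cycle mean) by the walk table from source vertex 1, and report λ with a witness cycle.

q=0: [∞, 0, ∞]
q=1: [6, 6, -1]
q=2: [3, 10, 5]
q=3: [9, 9, 9]
Optimal cycle mean attained by: cycle 0->1->2->0, total 6 + (-1) + 4, length 3.
Answer: λ = 3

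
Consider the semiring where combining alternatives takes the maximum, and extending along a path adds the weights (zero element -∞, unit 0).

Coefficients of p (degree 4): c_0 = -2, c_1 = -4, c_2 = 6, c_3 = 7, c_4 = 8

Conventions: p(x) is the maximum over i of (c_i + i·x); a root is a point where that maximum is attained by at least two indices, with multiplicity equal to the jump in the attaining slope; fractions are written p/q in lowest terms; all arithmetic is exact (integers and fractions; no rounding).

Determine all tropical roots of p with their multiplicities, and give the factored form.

hull edge (i=0, c=-2) to (i=2, c=6): slope 4, span 2
hull edge (i=2, c=6) to (i=4, c=8): slope 1, span 2
Factored form: p(x) = 8 ⊗ (x ⊕ (-4)) ⊗ (x ⊕ (-4)) ⊗ (x ⊕ (-1)) ⊗ (x ⊕ (-1))
Answer: roots = -4 (mult 2), -1 (mult 2)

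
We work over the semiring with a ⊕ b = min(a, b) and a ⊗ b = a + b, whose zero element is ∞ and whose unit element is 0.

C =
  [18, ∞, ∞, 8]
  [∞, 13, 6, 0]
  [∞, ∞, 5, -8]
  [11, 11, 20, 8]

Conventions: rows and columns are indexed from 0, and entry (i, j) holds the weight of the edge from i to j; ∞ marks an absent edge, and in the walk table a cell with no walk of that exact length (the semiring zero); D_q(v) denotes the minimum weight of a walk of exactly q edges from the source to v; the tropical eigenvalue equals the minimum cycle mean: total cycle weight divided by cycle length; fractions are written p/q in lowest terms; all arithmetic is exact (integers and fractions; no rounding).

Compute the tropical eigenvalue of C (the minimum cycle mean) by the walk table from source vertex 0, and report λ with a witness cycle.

q=0: [0, ∞, ∞, ∞]
q=1: [18, ∞, ∞, 8]
q=2: [19, 19, 28, 16]
q=3: [27, 27, 25, 19]
q=4: [30, 30, 30, 17]
Optimal cycle mean attained by: cycle 1->2->3->1, total 6 + (-8) + 11, length 3.
Answer: λ = 3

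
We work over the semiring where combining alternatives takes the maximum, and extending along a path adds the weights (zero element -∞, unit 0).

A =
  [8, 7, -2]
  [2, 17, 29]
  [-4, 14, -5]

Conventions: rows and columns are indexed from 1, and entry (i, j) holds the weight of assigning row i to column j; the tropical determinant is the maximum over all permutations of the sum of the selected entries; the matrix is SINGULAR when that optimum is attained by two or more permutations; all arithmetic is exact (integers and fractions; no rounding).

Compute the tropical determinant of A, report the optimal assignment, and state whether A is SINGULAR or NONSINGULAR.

σ = (1, 2, 3): 8 + 17 + (-5) = 20
σ = (1, 3, 2): 8 + 29 + 14 = 51
σ = (2, 1, 3): 7 + 2 + (-5) = 4
σ = (2, 3, 1): 7 + 29 + (-4) = 32
σ = (3, 1, 2): (-2) + 2 + 14 = 14
σ = (3, 2, 1): (-2) + 17 + (-4) = 11
Optimal value attained by: σ = (1, 3, 2).
Answer: det⊕(A) = 51; verdict: NONSINGULAR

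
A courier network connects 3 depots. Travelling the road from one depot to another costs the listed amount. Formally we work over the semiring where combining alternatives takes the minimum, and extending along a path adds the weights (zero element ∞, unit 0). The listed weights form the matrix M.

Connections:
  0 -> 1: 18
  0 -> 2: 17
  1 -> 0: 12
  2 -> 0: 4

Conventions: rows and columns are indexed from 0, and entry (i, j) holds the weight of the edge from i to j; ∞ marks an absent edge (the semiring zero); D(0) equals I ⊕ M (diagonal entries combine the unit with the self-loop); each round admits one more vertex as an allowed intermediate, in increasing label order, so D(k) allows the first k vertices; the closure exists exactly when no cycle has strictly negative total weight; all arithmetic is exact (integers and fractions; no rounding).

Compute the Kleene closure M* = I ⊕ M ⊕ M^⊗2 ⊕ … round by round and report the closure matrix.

D(0):
  [0, 18, 17]
  [12, 0, ∞]
  [4, ∞, 0]
D(1):
  [0, 18, 17]
  [12, 0, 29]
  [4, 22, 0]
D(2):
  [0, 18, 17]
  [12, 0, 29]
  [4, 22, 0]
D(3):
  [0, 18, 17]
  [12, 0, 29]
  [4, 22, 0]
Answer: M* = [[0, 18, 17], [12, 0, 29], [4, 22, 0]]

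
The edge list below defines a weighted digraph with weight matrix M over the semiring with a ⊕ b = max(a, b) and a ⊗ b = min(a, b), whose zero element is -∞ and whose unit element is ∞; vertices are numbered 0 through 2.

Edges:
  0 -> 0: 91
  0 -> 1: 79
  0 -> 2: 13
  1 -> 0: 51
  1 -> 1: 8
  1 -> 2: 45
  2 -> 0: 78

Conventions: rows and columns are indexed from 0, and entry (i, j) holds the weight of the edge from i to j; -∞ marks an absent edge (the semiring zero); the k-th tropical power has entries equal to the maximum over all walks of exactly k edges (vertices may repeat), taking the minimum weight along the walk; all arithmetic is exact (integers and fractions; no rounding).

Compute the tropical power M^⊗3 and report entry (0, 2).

M^⊗2:
  [91, 79, 45]
  [51, 51, 13]
  [78, 78, 13]
M^⊗3:
  [91, 79, 45]
  [51, 51, 45]
  [78, 78, 45]
Key observation: the optimum is the walk 0->0->1->2, with weight 91 min 79 min 45 = 45.
Optimal value attained by: walk 0->0->1->2.
Answer: (M^⊗3)[0][2] = 45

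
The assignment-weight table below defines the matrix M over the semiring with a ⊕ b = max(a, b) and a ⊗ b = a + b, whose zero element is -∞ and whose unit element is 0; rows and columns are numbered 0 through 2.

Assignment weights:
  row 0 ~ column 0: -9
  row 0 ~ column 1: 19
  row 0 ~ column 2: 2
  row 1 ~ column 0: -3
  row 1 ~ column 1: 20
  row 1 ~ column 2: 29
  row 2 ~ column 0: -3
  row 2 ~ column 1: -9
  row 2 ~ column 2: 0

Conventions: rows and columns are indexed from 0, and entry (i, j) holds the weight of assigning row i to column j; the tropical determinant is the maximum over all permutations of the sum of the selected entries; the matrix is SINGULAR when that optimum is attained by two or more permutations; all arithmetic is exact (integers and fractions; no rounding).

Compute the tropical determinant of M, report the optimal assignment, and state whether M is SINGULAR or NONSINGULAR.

σ = (0, 1, 2): (-9) + 20 + 0 = 11
σ = (0, 2, 1): (-9) + 29 + (-9) = 11
σ = (1, 0, 2): 19 + (-3) + 0 = 16
σ = (1, 2, 0): 19 + 29 + (-3) = 45
σ = (2, 0, 1): 2 + (-3) + (-9) = -10
σ = (2, 1, 0): 2 + 20 + (-3) = 19
Optimal value attained by: σ = (1, 2, 0).
Answer: det⊕(M) = 45; verdict: NONSINGULAR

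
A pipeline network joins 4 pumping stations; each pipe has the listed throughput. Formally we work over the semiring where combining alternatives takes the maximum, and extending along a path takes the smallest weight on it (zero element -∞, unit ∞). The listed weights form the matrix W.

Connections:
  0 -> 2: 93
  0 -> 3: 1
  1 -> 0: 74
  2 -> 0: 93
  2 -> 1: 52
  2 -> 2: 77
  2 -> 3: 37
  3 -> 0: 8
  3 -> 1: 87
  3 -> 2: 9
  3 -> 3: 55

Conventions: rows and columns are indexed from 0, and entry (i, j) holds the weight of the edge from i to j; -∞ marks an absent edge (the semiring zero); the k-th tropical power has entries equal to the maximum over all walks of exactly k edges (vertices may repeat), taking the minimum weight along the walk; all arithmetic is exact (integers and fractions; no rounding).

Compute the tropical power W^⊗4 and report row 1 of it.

W^⊗2:
  [93, 52, 77, 37]
  [-∞, -∞, 74, 1]
  [77, 52, 93, 37]
  [74, 55, 9, 55]
W^⊗3:
  [77, 52, 93, 37]
  [74, 52, 74, 37]
  [93, 52, 77, 37]
  [55, 55, 74, 55]
W^⊗4:
  [93, 52, 77, 37]
  [74, 52, 74, 37]
  [77, 52, 93, 37]
  [74, 55, 74, 55]
Answer: row 1 of W^⊗4 = [74, 52, 74, 37]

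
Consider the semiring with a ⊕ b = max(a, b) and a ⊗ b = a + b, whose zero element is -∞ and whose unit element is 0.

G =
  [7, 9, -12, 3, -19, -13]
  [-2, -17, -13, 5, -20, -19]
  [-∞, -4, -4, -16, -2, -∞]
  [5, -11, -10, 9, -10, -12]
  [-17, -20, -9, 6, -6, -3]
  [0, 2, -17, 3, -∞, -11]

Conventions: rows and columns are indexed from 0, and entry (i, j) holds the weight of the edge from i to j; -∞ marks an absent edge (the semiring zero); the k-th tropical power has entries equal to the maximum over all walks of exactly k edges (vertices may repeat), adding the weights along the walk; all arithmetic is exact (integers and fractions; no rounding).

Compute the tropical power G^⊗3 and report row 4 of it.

G^⊗2:
  [14, 16, -4, 14, -7, -6]
  [10, 7, -5, 14, -5, -7]
  [-6, -8, -8, 4, -6, -5]
  [14, 14, -1, 18, -1, -3]
  [11, -1, -4, 15, -4, -6]
  [8, 9, -7, 12, -7, -9]
G^⊗3:
  [21, 23, 4, 23, 4, 2]
  [19, 19, 4, 23, 4, 2]
  [9, 3, -6, 13, -6, -8]
  [23, 23, 8, 27, 8, 6]
  [20, 20, 5, 24, 5, 3]
  [17, 17, 2, 21, 2, 0]
Answer: row 4 of G^⊗3 = [20, 20, 5, 24, 5, 3]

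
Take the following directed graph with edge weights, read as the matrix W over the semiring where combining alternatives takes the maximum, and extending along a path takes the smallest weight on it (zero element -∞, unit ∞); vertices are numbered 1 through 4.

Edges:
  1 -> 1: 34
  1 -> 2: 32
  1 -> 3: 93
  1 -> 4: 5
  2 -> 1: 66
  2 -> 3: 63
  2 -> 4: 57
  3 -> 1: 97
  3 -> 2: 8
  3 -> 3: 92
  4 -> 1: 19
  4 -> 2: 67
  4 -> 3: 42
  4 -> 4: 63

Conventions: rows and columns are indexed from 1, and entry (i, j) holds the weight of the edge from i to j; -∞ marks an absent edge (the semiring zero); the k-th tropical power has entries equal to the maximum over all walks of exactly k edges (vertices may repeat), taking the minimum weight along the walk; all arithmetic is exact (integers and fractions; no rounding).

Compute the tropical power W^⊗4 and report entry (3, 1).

W^⊗2:
  [93, 32, 92, 32]
  [63, 57, 66, 57]
  [92, 32, 93, 8]
  [66, 63, 63, 63]
W^⊗3:
  [92, 32, 93, 32]
  [66, 57, 66, 57]
  [93, 32, 92, 32]
  [63, 63, 66, 63]
W^⊗4:
  [93, 32, 92, 32]
  [66, 57, 66, 57]
  [92, 32, 93, 32]
  [66, 63, 66, 63]
Key observation: the optimum is the walk 3->1->3->3->1, with weight 97 min 93 min 92 min 97 = 92.
Optimal value attained by: walk 3->1->3->3->1.
Answer: (W^⊗4)[3][1] = 92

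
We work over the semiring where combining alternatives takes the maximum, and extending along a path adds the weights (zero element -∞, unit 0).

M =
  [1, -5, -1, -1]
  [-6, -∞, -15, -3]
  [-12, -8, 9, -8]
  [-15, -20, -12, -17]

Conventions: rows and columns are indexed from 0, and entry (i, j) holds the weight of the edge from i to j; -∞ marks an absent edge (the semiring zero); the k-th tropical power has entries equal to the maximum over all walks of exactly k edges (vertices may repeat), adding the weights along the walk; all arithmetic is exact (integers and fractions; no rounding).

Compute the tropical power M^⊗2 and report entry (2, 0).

M^⊗2:
  [2, -4, 8, 0]
  [-5, -11, -6, -7]
  [-3, 1, 18, 1]
  [-14, -20, -3, -16]
Key observation: the optimum is the walk 2->2->0, with weight 9 + (-12) = -3.
Optimal value attained by: walk 2->2->0.
Answer: (M^⊗2)[2][0] = -3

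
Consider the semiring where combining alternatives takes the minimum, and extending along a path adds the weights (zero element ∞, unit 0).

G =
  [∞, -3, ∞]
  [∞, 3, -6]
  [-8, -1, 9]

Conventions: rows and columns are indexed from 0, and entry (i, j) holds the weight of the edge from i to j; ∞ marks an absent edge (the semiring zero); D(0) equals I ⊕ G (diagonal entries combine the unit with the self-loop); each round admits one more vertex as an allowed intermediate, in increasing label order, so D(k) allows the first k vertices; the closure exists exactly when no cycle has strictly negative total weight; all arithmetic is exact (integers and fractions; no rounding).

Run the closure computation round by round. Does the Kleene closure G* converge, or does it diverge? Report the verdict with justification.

D(0):
  [0, -3, ∞]
  [∞, 0, -6]
  [-8, -1, 0]
D(1):
  [0, -3, ∞]
  [∞, 0, -6]
  [-8, -11, 0]
Detection: at round 2, diagonal entry (2, 2) turns strictly negative.
Key observation: the cycle 2->0->1->2 has total weight (-8) + (-3) + (-6), which is strictly negative.
Answer: DIVERGES — negative cycle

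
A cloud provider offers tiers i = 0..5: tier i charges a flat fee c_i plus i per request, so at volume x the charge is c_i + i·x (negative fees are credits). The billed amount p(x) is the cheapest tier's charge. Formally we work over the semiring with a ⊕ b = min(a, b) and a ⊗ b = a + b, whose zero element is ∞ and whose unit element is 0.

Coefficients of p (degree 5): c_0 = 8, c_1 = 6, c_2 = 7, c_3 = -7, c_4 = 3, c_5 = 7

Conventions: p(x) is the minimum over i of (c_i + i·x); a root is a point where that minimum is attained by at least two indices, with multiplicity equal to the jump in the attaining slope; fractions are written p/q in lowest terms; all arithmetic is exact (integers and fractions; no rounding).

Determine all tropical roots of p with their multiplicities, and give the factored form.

hull edge (i=0, c=8) to (i=3, c=-7): slope -5, span 3
hull edge (i=3, c=-7) to (i=5, c=7): slope 7, span 2
Factored form: p(x) = 7 ⊗ (x ⊕ (-7)) ⊗ (x ⊕ (-7)) ⊗ (x ⊕ 5) ⊗ (x ⊕ 5) ⊗ (x ⊕ 5)
Answer: roots = -7 (mult 2), 5 (mult 3)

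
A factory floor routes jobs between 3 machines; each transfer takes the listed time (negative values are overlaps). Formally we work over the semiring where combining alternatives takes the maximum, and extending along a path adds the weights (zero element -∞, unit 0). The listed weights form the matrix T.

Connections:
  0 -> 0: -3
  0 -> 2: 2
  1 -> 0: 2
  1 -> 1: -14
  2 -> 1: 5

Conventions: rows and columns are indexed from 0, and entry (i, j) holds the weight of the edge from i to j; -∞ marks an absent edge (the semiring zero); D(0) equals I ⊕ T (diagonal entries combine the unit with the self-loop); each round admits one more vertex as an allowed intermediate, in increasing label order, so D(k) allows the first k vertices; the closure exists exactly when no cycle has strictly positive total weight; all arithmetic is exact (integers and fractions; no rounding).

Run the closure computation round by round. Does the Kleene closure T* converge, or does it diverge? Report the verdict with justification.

D(0):
  [0, -∞, 2]
  [2, 0, -∞]
  [-∞, 5, 0]
D(1):
  [0, -∞, 2]
  [2, 0, 4]
  [-∞, 5, 0]
Detection: at round 2, diagonal entry (2, 2) turns strictly positive.
Key observation: the cycle 2->1->0->2 has total weight 5 + 2 + 2, which is strictly positive.
Answer: DIVERGES — positive cycle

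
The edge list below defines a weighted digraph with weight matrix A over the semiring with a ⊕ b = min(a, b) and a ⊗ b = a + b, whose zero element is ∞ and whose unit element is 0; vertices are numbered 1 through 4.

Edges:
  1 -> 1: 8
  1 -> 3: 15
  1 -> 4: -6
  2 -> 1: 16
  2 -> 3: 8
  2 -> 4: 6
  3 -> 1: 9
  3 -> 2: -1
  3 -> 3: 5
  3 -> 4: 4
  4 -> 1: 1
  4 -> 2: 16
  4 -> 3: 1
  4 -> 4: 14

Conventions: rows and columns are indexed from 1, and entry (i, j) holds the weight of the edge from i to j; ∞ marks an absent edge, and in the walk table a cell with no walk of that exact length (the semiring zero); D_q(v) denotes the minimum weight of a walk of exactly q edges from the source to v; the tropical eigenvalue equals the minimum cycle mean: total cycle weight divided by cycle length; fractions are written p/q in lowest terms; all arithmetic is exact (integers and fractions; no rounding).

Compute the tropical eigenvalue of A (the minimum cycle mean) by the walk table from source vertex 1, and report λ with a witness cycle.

q=0: [0, ∞, ∞, ∞]
q=1: [8, ∞, 15, -6]
q=2: [-5, 10, -5, 2]
q=3: [3, -6, 0, -11]
q=4: [-10, -1, -10, -3]
Optimal cycle mean attained by: cycle 1->4->1, total (-6) + 1, length 2.
Answer: λ = -5/2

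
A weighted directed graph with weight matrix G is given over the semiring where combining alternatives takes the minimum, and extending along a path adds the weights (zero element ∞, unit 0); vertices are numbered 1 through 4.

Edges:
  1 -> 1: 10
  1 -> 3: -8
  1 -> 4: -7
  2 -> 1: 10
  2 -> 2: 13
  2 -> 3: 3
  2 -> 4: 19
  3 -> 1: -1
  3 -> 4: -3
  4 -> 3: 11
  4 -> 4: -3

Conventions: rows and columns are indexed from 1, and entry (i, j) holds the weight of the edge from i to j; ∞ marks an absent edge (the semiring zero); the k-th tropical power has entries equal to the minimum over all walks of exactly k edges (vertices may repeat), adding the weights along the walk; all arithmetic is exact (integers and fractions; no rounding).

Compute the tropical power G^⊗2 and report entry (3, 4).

G^⊗2:
  [-9, ∞, 2, -11]
  [2, 26, 2, 0]
  [9, ∞, -9, -8]
  [10, ∞, 8, -6]
Key observation: the optimum is the walk 3->1->4, with weight (-1) + (-7) = -8.
Optimal value attained by: walk 3->1->4.
Answer: (G^⊗2)[3][4] = -8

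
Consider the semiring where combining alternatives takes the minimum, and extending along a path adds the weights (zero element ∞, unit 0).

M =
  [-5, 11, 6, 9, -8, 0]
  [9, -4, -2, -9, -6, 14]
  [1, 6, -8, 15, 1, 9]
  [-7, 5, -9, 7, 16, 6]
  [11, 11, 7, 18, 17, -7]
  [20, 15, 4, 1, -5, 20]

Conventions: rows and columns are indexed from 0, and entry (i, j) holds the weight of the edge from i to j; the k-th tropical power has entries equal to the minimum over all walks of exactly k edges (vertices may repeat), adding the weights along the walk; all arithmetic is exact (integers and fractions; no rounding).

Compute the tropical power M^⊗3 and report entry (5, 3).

M^⊗2:
  [-10, 3, -2, 1, -13, -15]
  [-16, -8, -18, -13, -10, -13]
  [-7, -2, -16, -3, -7, -6]
  [-12, -3, -17, -4, -15, -7]
  [6, 7, -3, -6, -12, 10]
  [-6, 6, -8, 6, 5, -12]
M^⊗3:
  [-15, -2, -11, -14, -20, -20]
  [-21, -12, -26, -17, -24, -17]
  [-15, -10, -24, -11, -15, -14]
  [-17, -11, -25, -12, -20, -22]
  [-13, -1, -15, -2, -2, -19]
  [-11, -2, -16, -11, -17, -6]
Key observation: the optimum is the walk 5->4->5->3, with weight (-5) + (-7) + 1 = -11.
Optimal value attained by: walk 5->4->5->3.
Answer: (M^⊗3)[5][3] = -11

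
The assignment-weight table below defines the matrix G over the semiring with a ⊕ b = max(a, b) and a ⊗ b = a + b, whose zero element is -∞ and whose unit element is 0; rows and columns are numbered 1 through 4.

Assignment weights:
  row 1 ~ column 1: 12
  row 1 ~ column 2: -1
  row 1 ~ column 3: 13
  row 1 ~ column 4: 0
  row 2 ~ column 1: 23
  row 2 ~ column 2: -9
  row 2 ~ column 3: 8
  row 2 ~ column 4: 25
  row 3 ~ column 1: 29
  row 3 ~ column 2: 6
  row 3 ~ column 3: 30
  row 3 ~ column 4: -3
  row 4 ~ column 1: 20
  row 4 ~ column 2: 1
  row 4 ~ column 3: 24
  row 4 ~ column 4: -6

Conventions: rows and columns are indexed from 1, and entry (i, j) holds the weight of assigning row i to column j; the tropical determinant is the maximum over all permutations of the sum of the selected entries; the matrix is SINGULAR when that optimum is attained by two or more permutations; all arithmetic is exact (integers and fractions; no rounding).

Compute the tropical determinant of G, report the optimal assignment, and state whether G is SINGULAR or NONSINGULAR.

σ = (1, 2, 3, 4): 12 + (-9) + 30 + (-6) = 27
σ = (1, 2, 4, 3): 12 + (-9) + (-3) + 24 = 24
σ = (1, 3, 2, 4): 12 + 8 + 6 + (-6) = 20
σ = (1, 3, 4, 2): 12 + 8 + (-3) + 1 = 18
σ = (1, 4, 2, 3): 12 + 25 + 6 + 24 = 67
σ = (1, 4, 3, 2): 12 + 25 + 30 + 1 = 68
σ = (2, 1, 3, 4): (-1) + 23 + 30 + (-6) = 46
σ = (2, 1, 4, 3): (-1) + 23 + (-3) + 24 = 43
σ = (2, 3, 1, 4): (-1) + 8 + 29 + (-6) = 30
σ = (2, 3, 4, 1): (-1) + 8 + (-3) + 20 = 24
σ = (2, 4, 1, 3): (-1) + 25 + 29 + 24 = 77
σ = (2, 4, 3, 1): (-1) + 25 + 30 + 20 = 74
σ = (3, 1, 2, 4): 13 + 23 + 6 + (-6) = 36
σ = (3, 1, 4, 2): 13 + 23 + (-3) + 1 = 34
σ = (3, 2, 1, 4): 13 + (-9) + 29 + (-6) = 27
σ = (3, 2, 4, 1): 13 + (-9) + (-3) + 20 = 21
σ = (3, 4, 1, 2): 13 + 25 + 29 + 1 = 68
σ = (3, 4, 2, 1): 13 + 25 + 6 + 20 = 64
σ = (4, 1, 2, 3): 0 + 23 + 6 + 24 = 53
σ = (4, 1, 3, 2): 0 + 23 + 30 + 1 = 54
σ = (4, 2, 1, 3): 0 + (-9) + 29 + 24 = 44
σ = (4, 2, 3, 1): 0 + (-9) + 30 + 20 = 41
σ = (4, 3, 1, 2): 0 + 8 + 29 + 1 = 38
σ = (4, 3, 2, 1): 0 + 8 + 6 + 20 = 34
Optimal value attained by: σ = (2, 4, 1, 3).
Answer: det⊕(G) = 77; verdict: NONSINGULAR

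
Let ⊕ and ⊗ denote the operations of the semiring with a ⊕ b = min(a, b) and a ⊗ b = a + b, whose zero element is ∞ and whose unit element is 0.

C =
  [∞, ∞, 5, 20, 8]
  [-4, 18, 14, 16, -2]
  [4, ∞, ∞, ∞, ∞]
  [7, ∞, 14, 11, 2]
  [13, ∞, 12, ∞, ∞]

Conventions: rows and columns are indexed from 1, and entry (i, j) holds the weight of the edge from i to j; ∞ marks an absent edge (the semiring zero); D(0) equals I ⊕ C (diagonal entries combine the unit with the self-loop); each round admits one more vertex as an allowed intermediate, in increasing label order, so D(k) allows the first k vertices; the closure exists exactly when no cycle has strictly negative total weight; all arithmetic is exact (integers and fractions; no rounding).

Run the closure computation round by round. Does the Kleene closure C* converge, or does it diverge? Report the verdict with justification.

D(0):
  [0, ∞, 5, 20, 8]
  [-4, 0, 14, 16, -2]
  [4, ∞, 0, ∞, ∞]
  [7, ∞, 14, 0, 2]
  [13, ∞, 12, ∞, 0]
D(1):
  [0, ∞, 5, 20, 8]
  [-4, 0, 1, 16, -2]
  [4, ∞, 0, 24, 12]
  [7, ∞, 12, 0, 2]
  [13, ∞, 12, 33, 0]
D(2):
  [0, ∞, 5, 20, 8]
  [-4, 0, 1, 16, -2]
  [4, ∞, 0, 24, 12]
  [7, ∞, 12, 0, 2]
  [13, ∞, 12, 33, 0]
D(3):
  [0, ∞, 5, 20, 8]
  [-4, 0, 1, 16, -2]
  [4, ∞, 0, 24, 12]
  [7, ∞, 12, 0, 2]
  [13, ∞, 12, 33, 0]
D(4):
  [0, ∞, 5, 20, 8]
  [-4, 0, 1, 16, -2]
  [4, ∞, 0, 24, 12]
  [7, ∞, 12, 0, 2]
  [13, ∞, 12, 33, 0]
D(5):
  [0, ∞, 5, 20, 8]
  [-4, 0, 1, 16, -2]
  [4, ∞, 0, 24, 12]
  [7, ∞, 12, 0, 2]
  [13, ∞, 12, 33, 0]
Key observation: every diagonal entry stays at the unit through all rounds, so no improving cycle exists.
Answer: CONVERGES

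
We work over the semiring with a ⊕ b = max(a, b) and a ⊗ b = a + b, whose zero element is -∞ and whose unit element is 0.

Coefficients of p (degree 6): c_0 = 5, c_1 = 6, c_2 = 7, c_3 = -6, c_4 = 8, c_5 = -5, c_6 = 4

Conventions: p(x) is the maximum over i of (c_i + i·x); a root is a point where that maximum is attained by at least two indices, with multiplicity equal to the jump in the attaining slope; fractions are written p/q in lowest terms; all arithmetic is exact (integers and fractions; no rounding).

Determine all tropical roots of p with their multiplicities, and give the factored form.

hull edge (i=0, c=5) to (i=2, c=7): slope 1, span 2
hull edge (i=2, c=7) to (i=4, c=8): slope 1/2, span 2
hull edge (i=4, c=8) to (i=6, c=4): slope -2, span 2
Factored form: p(x) = 4 ⊗ (x ⊕ (-1)) ⊗ (x ⊕ (-1)) ⊗ (x ⊕ (-1/2)) ⊗ (x ⊕ (-1/2)) ⊗ (x ⊕ 2) ⊗ (x ⊕ 2)
Answer: roots = -1 (mult 2), -1/2 (mult 2), 2 (mult 2)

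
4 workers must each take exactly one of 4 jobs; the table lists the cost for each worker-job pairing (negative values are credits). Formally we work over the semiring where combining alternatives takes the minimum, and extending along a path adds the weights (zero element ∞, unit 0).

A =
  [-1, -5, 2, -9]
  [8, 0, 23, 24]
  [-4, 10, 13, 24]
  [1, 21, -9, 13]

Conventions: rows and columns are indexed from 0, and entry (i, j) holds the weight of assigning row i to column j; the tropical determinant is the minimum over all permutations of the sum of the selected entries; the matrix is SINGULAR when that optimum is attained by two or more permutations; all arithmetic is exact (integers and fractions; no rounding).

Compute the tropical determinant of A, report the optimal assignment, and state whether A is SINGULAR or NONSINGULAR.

σ = (0, 1, 2, 3): (-1) + 0 + 13 + 13 = 25
σ = (0, 1, 3, 2): (-1) + 0 + 24 + (-9) = 14
σ = (0, 2, 1, 3): (-1) + 23 + 10 + 13 = 45
σ = (0, 2, 3, 1): (-1) + 23 + 24 + 21 = 67
σ = (0, 3, 1, 2): (-1) + 24 + 10 + (-9) = 24
σ = (0, 3, 2, 1): (-1) + 24 + 13 + 21 = 57
σ = (1, 0, 2, 3): (-5) + 8 + 13 + 13 = 29
σ = (1, 0, 3, 2): (-5) + 8 + 24 + (-9) = 18
σ = (1, 2, 0, 3): (-5) + 23 + (-4) + 13 = 27
σ = (1, 2, 3, 0): (-5) + 23 + 24 + 1 = 43
σ = (1, 3, 0, 2): (-5) + 24 + (-4) + (-9) = 6
σ = (1, 3, 2, 0): (-5) + 24 + 13 + 1 = 33
σ = (2, 0, 1, 3): 2 + 8 + 10 + 13 = 33
σ = (2, 0, 3, 1): 2 + 8 + 24 + 21 = 55
σ = (2, 1, 0, 3): 2 + 0 + (-4) + 13 = 11
σ = (2, 1, 3, 0): 2 + 0 + 24 + 1 = 27
σ = (2, 3, 0, 1): 2 + 24 + (-4) + 21 = 43
σ = (2, 3, 1, 0): 2 + 24 + 10 + 1 = 37
σ = (3, 0, 1, 2): (-9) + 8 + 10 + (-9) = 0
σ = (3, 0, 2, 1): (-9) + 8 + 13 + 21 = 33
σ = (3, 1, 0, 2): (-9) + 0 + (-4) + (-9) = -22
σ = (3, 1, 2, 0): (-9) + 0 + 13 + 1 = 5
σ = (3, 2, 0, 1): (-9) + 23 + (-4) + 21 = 31
σ = (3, 2, 1, 0): (-9) + 23 + 10 + 1 = 25
Optimal value attained by: σ = (3, 1, 0, 2).
Answer: det⊕(A) = -22; verdict: NONSINGULAR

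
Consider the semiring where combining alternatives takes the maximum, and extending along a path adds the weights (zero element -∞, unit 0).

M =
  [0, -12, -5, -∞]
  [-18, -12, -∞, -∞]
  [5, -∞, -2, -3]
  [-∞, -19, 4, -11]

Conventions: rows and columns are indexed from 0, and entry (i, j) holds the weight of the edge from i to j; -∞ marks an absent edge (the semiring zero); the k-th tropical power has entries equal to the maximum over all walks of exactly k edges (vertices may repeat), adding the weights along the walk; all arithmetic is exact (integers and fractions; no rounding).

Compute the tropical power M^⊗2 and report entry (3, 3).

M^⊗2:
  [0, -12, -5, -8]
  [-18, -24, -23, -∞]
  [5, -7, 1, -5]
  [9, -30, 2, 1]
Key observation: the optimum is the walk 3->2->3, with weight 4 + (-3) = 1.
Optimal value attained by: walk 3->2->3.
Answer: (M^⊗2)[3][3] = 1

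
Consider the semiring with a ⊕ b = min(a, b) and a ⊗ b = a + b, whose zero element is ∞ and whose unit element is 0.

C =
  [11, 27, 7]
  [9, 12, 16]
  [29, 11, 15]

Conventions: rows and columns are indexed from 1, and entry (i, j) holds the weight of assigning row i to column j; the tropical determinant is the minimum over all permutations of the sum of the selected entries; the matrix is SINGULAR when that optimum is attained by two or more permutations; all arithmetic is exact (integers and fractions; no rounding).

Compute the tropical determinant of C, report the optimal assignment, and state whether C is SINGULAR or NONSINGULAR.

σ = (1, 2, 3): 11 + 12 + 15 = 38
σ = (1, 3, 2): 11 + 16 + 11 = 38
σ = (2, 1, 3): 27 + 9 + 15 = 51
σ = (2, 3, 1): 27 + 16 + 29 = 72
σ = (3, 1, 2): 7 + 9 + 11 = 27
σ = (3, 2, 1): 7 + 12 + 29 = 48
Optimal value attained by: σ = (3, 1, 2).
Answer: det⊕(C) = 27; verdict: NONSINGULAR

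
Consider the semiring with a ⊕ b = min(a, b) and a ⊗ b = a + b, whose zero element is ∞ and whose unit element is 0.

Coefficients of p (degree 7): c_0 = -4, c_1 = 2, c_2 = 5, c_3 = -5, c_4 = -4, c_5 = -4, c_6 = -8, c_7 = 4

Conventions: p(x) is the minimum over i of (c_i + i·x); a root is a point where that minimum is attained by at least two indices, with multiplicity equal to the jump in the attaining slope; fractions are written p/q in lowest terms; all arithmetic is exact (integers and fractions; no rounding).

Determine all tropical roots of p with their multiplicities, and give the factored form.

hull edge (i=0, c=-4) to (i=6, c=-8): slope -2/3, span 6
hull edge (i=6, c=-8) to (i=7, c=4): slope 12, span 1
Factored form: p(x) = 4 ⊗ (x ⊕ (-12)) ⊗ (x ⊕ 2/3) ⊗ (x ⊕ 2/3) ⊗ (x ⊕ 2/3) ⊗ (x ⊕ 2/3) ⊗ (x ⊕ 2/3) ⊗ (x ⊕ 2/3)
Answer: roots = -12 (mult 1), 2/3 (mult 6)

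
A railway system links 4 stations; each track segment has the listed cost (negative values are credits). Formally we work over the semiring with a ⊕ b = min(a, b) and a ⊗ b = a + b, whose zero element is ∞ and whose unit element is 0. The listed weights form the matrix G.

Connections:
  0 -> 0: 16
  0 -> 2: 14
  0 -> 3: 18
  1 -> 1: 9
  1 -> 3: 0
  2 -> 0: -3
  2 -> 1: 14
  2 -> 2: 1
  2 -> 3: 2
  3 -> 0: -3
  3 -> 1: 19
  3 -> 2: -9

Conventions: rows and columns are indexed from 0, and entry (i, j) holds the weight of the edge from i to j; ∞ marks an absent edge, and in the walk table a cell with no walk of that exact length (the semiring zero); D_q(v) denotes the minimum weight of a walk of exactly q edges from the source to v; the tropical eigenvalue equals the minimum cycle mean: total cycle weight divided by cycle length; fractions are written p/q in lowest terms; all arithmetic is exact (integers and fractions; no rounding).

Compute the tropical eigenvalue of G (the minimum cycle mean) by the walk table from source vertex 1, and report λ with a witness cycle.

q=0: [∞, 0, ∞, ∞]
q=1: [∞, 9, ∞, 0]
q=2: [-3, 18, -9, 9]
q=3: [-12, 5, -8, -7]
q=4: [-11, 6, -16, -6]
Optimal cycle mean attained by: cycle 2->3->2, total 2 + (-9), length 2.
Answer: λ = -7/2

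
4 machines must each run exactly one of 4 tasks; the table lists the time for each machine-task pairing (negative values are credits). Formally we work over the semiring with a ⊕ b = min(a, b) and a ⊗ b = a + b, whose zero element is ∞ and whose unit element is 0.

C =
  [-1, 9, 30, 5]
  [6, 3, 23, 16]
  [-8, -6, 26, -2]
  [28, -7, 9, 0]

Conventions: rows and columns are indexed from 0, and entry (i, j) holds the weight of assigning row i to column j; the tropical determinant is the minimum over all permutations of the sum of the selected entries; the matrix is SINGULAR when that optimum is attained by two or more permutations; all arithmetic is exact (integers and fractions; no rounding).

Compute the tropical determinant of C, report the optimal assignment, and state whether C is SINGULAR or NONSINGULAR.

σ = (0, 1, 2, 3): (-1) + 3 + 26 + 0 = 28
σ = (0, 1, 3, 2): (-1) + 3 + (-2) + 9 = 9
σ = (0, 2, 1, 3): (-1) + 23 + (-6) + 0 = 16
σ = (0, 2, 3, 1): (-1) + 23 + (-2) + (-7) = 13
σ = (0, 3, 1, 2): (-1) + 16 + (-6) + 9 = 18
σ = (0, 3, 2, 1): (-1) + 16 + 26 + (-7) = 34
σ = (1, 0, 2, 3): 9 + 6 + 26 + 0 = 41
σ = (1, 0, 3, 2): 9 + 6 + (-2) + 9 = 22
σ = (1, 2, 0, 3): 9 + 23 + (-8) + 0 = 24
σ = (1, 2, 3, 0): 9 + 23 + (-2) + 28 = 58
σ = (1, 3, 0, 2): 9 + 16 + (-8) + 9 = 26
σ = (1, 3, 2, 0): 9 + 16 + 26 + 28 = 79
σ = (2, 0, 1, 3): 30 + 6 + (-6) + 0 = 30
σ = (2, 0, 3, 1): 30 + 6 + (-2) + (-7) = 27
σ = (2, 1, 0, 3): 30 + 3 + (-8) + 0 = 25
σ = (2, 1, 3, 0): 30 + 3 + (-2) + 28 = 59
σ = (2, 3, 0, 1): 30 + 16 + (-8) + (-7) = 31
σ = (2, 3, 1, 0): 30 + 16 + (-6) + 28 = 68
σ = (3, 0, 1, 2): 5 + 6 + (-6) + 9 = 14
σ = (3, 0, 2, 1): 5 + 6 + 26 + (-7) = 30
σ = (3, 1, 0, 2): 5 + 3 + (-8) + 9 = 9
σ = (3, 1, 2, 0): 5 + 3 + 26 + 28 = 62
σ = (3, 2, 0, 1): 5 + 23 + (-8) + (-7) = 13
σ = (3, 2, 1, 0): 5 + 23 + (-6) + 28 = 50
Optimal value attained by: σ = (0, 1, 3, 2).
Answer: det⊕(C) = 9; verdict: SINGULAR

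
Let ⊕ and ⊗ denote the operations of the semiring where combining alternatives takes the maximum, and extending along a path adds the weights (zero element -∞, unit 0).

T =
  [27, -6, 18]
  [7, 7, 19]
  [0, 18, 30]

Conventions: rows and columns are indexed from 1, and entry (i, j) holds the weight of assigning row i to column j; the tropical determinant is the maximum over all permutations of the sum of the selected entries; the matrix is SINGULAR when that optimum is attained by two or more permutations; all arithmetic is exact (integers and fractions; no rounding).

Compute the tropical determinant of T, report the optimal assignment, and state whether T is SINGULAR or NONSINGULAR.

σ = (1, 2, 3): 27 + 7 + 30 = 64
σ = (1, 3, 2): 27 + 19 + 18 = 64
σ = (2, 1, 3): (-6) + 7 + 30 = 31
σ = (2, 3, 1): (-6) + 19 + 0 = 13
σ = (3, 1, 2): 18 + 7 + 18 = 43
σ = (3, 2, 1): 18 + 7 + 0 = 25
Optimal value attained by: σ = (1, 2, 3).
Answer: det⊕(T) = 64; verdict: SINGULAR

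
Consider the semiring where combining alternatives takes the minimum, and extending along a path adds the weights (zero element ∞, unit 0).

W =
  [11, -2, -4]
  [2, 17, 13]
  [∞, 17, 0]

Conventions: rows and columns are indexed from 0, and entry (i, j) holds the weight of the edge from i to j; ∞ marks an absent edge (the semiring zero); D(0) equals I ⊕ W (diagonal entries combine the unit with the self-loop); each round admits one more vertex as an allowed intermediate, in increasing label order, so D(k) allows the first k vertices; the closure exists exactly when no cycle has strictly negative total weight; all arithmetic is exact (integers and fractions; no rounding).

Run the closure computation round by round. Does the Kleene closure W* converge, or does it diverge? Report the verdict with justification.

D(0):
  [0, -2, -4]
  [2, 0, 13]
  [∞, 17, 0]
D(1):
  [0, -2, -4]
  [2, 0, -2]
  [∞, 17, 0]
D(2):
  [0, -2, -4]
  [2, 0, -2]
  [19, 17, 0]
D(3):
  [0, -2, -4]
  [2, 0, -2]
  [19, 17, 0]
Key observation: every diagonal entry stays at the unit through all rounds, so no improving cycle exists.
Answer: CONVERGES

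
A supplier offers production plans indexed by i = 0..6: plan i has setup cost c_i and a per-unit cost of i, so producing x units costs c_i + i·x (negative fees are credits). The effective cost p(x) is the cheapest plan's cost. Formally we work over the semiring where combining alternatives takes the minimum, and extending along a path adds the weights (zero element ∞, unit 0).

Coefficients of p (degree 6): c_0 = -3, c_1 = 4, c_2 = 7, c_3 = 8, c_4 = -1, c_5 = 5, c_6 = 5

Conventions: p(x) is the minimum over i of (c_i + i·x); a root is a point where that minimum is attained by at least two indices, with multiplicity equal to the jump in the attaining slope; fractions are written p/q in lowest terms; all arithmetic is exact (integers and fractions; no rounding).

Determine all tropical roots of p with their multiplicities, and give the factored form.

hull edge (i=0, c=-3) to (i=4, c=-1): slope 1/2, span 4
hull edge (i=4, c=-1) to (i=6, c=5): slope 3, span 2
Factored form: p(x) = 5 ⊗ (x ⊕ (-3)) ⊗ (x ⊕ (-3)) ⊗ (x ⊕ (-1/2)) ⊗ (x ⊕ (-1/2)) ⊗ (x ⊕ (-1/2)) ⊗ (x ⊕ (-1/2))
Answer: roots = -3 (mult 2), -1/2 (mult 4)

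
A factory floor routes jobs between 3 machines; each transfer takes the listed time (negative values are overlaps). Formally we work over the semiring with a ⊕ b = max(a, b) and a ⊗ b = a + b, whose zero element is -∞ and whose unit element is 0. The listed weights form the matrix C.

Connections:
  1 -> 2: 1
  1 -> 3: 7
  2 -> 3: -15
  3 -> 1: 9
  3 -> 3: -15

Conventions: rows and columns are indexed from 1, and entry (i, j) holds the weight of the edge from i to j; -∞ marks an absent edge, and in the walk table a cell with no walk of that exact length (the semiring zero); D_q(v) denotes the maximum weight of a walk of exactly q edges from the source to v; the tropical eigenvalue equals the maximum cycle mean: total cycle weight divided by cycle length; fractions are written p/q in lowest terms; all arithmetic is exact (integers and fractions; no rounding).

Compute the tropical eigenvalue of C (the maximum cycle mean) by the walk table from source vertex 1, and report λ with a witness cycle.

q=0: [0, -∞, -∞]
q=1: [-∞, 1, 7]
q=2: [16, -∞, -8]
q=3: [1, 17, 23]
Optimal cycle mean attained by: cycle 1->3->1, total 7 + 9, length 2.
Answer: λ = 8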